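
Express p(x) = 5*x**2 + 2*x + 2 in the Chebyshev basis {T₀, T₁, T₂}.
(9/2)T₀ + (2)T₁ + (5/2)T₂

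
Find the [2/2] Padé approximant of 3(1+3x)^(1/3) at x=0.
(7*x**2 + 21*x/2 + 3)/(5*x**2/6 + 5*x/2 + 1)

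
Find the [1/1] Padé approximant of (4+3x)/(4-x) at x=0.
(3*x/4 + 1)/(1 - x/4)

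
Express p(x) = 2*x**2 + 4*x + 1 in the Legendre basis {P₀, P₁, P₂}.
(5/3)P₀ + (4)P₁ + (4/3)P₂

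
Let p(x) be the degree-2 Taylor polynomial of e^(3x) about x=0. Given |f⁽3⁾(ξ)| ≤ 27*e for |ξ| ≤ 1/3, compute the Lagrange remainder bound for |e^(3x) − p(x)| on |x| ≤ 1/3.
e/6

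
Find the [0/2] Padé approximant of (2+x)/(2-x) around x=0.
1/(x**2/2 - x + 1)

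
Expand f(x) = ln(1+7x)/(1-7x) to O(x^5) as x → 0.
7*x + 49*x**2/2 + 1715*x**3/6 + 16807*x**4/12 + O(x**5)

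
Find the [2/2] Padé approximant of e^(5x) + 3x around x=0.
(505*x**2/12 + 13*x + 1)/(-125*x**2/12 + 5*x + 1)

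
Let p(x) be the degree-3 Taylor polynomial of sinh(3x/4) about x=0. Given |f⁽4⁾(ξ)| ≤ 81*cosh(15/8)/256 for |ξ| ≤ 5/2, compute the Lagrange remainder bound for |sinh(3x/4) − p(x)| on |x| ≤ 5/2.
16875*cosh(15/8)/32768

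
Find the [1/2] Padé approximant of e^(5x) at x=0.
(5*x/3 + 1)/(25*x**2/6 - 10*x/3 + 1)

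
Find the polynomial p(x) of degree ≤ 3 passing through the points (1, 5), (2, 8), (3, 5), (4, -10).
-x**3 + 3*x**2 + x + 2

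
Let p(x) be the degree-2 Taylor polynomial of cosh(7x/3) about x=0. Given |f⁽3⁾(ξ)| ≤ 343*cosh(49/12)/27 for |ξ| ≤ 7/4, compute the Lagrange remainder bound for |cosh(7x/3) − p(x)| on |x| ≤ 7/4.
117649*cosh(49/12)/10368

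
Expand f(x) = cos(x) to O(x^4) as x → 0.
1 - x**2/2 + O(x**4)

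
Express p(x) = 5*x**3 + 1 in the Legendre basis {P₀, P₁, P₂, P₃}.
P₀ + (3)P₁ + (2)P₃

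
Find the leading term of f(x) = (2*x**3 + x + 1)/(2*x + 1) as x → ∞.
x**2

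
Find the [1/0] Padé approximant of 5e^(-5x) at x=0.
5 - 25*x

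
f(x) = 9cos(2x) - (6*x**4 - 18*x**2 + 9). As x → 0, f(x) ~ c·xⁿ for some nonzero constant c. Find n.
6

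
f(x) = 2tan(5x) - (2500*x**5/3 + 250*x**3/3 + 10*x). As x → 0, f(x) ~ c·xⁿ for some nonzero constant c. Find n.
7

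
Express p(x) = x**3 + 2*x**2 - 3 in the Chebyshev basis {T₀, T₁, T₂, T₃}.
(-2)T₀ + (3/4)T₁ + T₂ + (1/4)T₃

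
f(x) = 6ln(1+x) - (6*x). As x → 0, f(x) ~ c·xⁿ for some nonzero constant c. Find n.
2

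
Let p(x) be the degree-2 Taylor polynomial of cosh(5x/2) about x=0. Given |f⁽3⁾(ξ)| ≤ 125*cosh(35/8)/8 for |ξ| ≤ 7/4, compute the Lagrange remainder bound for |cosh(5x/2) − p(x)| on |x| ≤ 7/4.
42875*cosh(35/8)/3072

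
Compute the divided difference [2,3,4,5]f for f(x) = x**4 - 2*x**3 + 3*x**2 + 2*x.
12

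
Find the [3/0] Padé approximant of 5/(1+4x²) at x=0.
5 - 20*x**2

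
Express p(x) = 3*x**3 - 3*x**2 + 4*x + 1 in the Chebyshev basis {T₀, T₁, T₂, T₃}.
(-1/2)T₀ + (25/4)T₁ + (-3/2)T₂ + (3/4)T₃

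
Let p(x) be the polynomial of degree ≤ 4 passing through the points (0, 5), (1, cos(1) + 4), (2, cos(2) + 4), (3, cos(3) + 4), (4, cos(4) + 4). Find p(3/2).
45*cos(2)/64 + 3*cos(4)/128 - 5*cos(3)/32 + 15*cos(1)/32 + 507/128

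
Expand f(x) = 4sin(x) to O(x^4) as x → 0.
4*x - 2*x**3/3 + O(x**4)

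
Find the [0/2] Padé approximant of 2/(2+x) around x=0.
1/(x/2 + 1)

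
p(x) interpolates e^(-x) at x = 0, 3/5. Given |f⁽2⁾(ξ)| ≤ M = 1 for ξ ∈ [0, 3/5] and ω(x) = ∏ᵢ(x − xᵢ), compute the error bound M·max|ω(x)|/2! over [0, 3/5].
9/200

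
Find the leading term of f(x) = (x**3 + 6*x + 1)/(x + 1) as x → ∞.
x**2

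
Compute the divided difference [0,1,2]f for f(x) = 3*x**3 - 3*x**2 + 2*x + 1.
6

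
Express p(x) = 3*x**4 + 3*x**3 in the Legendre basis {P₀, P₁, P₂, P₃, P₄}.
(3/5)P₀ + (9/5)P₁ + (12/7)P₂ + (6/5)P₃ + (24/35)P₄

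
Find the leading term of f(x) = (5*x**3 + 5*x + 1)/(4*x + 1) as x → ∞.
5*x**2/4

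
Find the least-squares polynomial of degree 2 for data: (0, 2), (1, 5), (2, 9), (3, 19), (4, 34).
87/35 + (-27/35)x + (15/7)x²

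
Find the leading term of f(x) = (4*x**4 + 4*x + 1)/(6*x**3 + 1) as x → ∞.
2*x/3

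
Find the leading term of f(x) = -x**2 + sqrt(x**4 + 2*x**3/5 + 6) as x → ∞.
x/5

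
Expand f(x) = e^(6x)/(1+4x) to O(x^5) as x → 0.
1 + 2*x + 10*x**2 - 4*x**3 + 70*x**4 + O(x**5)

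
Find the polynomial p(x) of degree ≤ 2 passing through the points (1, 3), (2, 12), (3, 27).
3*x**2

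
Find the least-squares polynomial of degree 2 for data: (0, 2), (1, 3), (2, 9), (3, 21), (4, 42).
83/35 + (-117/35)x + (23/7)x²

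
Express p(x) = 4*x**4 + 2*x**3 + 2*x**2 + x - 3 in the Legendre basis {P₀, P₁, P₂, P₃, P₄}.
(-23/15)P₀ + (11/5)P₁ + (76/21)P₂ + (4/5)P₃ + (32/35)P₄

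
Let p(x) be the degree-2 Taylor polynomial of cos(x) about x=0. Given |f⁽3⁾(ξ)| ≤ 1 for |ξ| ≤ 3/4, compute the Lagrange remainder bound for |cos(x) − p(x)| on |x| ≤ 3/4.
9/128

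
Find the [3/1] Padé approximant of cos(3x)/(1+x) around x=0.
(27*x**3/8 - 99*x**2/28 - 27*x/28 + 1)/(x/28 + 1)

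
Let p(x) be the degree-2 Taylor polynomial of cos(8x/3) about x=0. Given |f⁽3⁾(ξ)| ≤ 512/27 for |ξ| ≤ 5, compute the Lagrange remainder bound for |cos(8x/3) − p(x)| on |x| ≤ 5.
32000/81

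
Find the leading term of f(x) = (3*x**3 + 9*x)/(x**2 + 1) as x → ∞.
3*x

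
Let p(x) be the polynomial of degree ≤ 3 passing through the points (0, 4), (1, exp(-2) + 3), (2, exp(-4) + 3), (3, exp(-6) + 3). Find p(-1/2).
(-35*exp(4) - 5 + 21*exp(2) + 83*exp(6))*exp(-6)/16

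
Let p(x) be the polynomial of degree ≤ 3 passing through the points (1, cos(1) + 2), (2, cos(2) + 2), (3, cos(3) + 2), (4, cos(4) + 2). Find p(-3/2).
385*cos(3)/16 + 2 - 105*cos(4)/16 + 231*cos(1)/16 - 495*cos(2)/16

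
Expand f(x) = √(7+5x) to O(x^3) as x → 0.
sqrt(7) + 5*sqrt(7)*x/14 - 25*sqrt(7)*x**2/392 + O(x**3)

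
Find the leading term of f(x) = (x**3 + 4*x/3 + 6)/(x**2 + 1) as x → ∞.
x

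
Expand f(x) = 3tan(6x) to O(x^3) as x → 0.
18*x + O(x**3)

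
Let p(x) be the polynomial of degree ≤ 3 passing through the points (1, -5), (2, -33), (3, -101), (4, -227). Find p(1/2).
-3/8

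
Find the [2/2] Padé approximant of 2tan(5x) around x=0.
10*x/(1 - 25*x**2/3)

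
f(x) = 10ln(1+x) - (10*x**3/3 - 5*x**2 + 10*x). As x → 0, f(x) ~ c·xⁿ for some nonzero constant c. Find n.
4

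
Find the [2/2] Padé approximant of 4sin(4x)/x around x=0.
(16 - 448*x**2/15)/(4*x**2/5 + 1)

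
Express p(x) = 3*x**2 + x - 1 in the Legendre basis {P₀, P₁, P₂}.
P₁ + (2)P₂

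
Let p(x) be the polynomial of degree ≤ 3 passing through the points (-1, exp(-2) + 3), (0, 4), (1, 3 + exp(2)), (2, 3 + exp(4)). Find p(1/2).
(-1 + (-exp(4) + 57 + 9*exp(2))*exp(2))*exp(-2)/16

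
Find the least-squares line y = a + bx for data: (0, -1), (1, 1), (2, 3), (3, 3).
a = -3/5, b = 7/5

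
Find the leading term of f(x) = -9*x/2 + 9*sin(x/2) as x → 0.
-3*x**3/16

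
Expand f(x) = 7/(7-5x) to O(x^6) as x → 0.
1 + 5*x/7 + 25*x**2/49 + 125*x**3/343 + 625*x**4/2401 + 3125*x**5/16807 + O(x**6)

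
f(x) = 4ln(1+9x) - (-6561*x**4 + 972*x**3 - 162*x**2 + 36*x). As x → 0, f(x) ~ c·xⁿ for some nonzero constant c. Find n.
5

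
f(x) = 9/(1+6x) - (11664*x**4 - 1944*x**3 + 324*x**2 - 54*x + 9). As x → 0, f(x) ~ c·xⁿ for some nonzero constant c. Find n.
5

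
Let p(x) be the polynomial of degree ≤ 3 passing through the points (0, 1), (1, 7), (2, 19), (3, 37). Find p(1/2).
13/4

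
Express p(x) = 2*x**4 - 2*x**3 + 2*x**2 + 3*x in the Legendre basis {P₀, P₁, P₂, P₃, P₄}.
(16/15)P₀ + (9/5)P₁ + (52/21)P₂ + (-4/5)P₃ + (16/35)P₄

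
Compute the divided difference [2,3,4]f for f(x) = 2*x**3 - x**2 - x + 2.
17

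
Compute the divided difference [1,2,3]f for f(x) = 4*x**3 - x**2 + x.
23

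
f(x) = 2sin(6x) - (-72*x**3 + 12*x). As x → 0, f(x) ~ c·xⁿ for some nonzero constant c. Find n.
5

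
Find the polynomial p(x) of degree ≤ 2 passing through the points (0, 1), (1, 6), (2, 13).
x**2 + 4*x + 1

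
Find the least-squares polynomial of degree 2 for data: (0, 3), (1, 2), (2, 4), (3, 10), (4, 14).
13/5 - x + x²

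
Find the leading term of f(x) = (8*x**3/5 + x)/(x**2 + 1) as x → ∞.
8*x/5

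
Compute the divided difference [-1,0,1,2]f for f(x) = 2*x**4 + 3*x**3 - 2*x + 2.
7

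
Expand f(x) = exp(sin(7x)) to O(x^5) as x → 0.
1 + 7*x + 49*x**2/2 - 2401*x**4/8 + O(x**5)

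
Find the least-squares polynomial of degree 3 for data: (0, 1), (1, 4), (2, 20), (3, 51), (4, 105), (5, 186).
8/9 + (-94/189)x + (397/126)x² + (47/54)x³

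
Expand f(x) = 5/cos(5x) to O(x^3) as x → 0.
5 + 125*x**2/2 + O(x**3)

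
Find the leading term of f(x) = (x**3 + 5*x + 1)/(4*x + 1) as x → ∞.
x**2/4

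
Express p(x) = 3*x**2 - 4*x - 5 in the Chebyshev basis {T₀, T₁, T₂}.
(-7/2)T₀ + (-4)T₁ + (3/2)T₂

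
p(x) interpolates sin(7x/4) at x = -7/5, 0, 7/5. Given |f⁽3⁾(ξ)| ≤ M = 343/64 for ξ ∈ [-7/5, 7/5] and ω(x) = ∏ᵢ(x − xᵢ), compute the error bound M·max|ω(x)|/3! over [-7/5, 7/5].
117649*sqrt(3)/216000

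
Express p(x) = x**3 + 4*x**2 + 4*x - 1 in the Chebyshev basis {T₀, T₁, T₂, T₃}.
T₀ + (19/4)T₁ + (2)T₂ + (1/4)T₃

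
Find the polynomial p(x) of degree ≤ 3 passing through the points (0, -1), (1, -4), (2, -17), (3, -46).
-x**3 - 2*x**2 - 1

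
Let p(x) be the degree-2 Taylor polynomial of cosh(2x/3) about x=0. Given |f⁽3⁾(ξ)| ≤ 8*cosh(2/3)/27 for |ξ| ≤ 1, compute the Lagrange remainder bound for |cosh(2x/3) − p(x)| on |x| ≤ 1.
4*cosh(2/3)/81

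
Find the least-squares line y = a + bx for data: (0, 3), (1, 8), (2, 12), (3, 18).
a = 29/10, b = 49/10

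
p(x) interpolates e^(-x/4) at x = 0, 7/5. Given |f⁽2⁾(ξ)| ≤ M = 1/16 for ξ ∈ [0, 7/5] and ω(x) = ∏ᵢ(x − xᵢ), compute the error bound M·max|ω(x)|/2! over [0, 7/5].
49/3200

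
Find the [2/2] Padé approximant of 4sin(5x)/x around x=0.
(20 - 175*x**2/3)/(5*x**2/4 + 1)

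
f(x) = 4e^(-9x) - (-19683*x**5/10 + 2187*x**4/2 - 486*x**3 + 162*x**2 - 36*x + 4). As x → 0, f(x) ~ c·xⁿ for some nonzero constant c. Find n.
6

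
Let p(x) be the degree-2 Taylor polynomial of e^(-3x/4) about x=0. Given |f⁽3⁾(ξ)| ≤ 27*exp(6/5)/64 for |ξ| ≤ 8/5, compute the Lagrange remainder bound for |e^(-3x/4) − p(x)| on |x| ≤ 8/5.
36*exp(6/5)/125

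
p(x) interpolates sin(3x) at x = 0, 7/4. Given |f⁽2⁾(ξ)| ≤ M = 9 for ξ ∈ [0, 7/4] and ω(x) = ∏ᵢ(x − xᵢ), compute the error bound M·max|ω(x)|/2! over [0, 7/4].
441/128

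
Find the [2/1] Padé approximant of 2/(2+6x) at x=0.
1/(3*x + 1)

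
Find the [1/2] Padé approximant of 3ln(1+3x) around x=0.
9*x/(-3*x**2/4 + 3*x/2 + 1)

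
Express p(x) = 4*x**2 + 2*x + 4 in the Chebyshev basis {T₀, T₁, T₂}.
(6)T₀ + (2)T₁ + (2)T₂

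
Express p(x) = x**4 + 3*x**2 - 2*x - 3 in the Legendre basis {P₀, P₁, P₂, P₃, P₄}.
(-9/5)P₀ + (-2)P₁ + (18/7)P₂ + (8/35)P₄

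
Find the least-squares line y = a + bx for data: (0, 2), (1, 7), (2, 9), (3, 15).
a = 21/10, b = 41/10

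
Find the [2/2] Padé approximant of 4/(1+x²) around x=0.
4/(x**2 + 1)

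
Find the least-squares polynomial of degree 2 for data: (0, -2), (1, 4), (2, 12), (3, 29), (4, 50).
-57/35 + (123/70)x + (39/14)x²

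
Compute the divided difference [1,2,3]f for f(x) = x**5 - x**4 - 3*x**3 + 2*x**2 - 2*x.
49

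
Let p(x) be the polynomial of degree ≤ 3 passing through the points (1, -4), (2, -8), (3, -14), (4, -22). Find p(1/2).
-11/4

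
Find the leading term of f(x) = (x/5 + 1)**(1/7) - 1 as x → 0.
x/35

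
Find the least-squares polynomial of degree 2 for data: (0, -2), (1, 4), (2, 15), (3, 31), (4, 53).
-67/35 + (219/70)x + (37/14)x²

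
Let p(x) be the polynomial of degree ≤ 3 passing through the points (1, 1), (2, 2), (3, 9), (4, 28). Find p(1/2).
7/8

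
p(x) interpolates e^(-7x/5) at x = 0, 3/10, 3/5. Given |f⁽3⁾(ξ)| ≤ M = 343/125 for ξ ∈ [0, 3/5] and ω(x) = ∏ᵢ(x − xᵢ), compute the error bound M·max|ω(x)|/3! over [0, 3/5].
343*sqrt(3)/125000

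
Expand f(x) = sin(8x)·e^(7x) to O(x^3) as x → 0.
8*x + 56*x**2 + O(x**3)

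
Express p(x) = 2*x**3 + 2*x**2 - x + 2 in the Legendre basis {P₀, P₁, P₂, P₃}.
(8/3)P₀ + (1/5)P₁ + (4/3)P₂ + (4/5)P₃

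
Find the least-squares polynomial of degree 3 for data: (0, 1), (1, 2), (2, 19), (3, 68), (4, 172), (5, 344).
131/126 + (-533/756)x + (-86/63)x² + (329/108)x³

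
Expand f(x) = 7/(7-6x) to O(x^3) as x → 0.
1 + 6*x/7 + 36*x**2/49 + O(x**3)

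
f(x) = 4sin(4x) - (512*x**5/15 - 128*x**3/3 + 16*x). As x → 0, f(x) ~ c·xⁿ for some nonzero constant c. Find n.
7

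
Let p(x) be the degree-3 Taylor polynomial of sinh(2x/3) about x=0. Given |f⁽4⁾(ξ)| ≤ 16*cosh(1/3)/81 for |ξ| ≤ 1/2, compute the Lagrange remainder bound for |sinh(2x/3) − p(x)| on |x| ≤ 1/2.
cosh(1/3)/1944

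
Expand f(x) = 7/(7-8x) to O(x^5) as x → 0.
1 + 8*x/7 + 64*x**2/49 + 512*x**3/343 + 4096*x**4/2401 + O(x**5)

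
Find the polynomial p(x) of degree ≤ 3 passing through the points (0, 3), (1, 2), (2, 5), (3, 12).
2*x**2 - 3*x + 3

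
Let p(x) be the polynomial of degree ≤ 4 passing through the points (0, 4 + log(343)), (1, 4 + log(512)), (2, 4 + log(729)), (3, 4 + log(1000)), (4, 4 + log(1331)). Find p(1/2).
4 + log(1024*11**(113/128)*sqrt(2)*3**(23/32)*5**(21/32)*7**(105/128)/891)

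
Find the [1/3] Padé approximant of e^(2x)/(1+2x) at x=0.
(3*x/4 + 1)/(7*x**3/6 - 2*x**2 + 3*x/4 + 1)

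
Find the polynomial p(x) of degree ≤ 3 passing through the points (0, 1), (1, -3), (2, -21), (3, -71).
-3*x**3 + 2*x**2 - 3*x + 1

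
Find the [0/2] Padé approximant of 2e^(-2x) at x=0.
2/(2*x**2 + 2*x + 1)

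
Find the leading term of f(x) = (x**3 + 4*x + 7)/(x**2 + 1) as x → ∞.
x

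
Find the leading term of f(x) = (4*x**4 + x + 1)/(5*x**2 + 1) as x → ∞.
4*x**2/5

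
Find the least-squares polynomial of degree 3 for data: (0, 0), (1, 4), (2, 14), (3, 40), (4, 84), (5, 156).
4/63 + (397/189)x + (4/9)x² + (29/27)x³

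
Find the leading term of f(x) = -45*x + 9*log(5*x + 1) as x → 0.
-225*x**2/2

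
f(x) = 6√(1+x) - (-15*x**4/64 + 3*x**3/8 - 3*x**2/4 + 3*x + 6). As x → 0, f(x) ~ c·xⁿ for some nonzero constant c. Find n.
5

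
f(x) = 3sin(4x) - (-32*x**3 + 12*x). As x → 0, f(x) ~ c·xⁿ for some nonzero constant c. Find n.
5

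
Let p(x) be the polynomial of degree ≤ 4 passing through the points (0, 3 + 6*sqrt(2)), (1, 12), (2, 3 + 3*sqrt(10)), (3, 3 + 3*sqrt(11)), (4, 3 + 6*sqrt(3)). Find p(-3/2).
-6141/32 - 1155*sqrt(11)/32 + 945*sqrt(3)/64 + 3465*sqrt(2)/64 + 4455*sqrt(10)/64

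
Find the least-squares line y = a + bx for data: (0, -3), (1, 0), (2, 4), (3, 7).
a = -31/10, b = 17/5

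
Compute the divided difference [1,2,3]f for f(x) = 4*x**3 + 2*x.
24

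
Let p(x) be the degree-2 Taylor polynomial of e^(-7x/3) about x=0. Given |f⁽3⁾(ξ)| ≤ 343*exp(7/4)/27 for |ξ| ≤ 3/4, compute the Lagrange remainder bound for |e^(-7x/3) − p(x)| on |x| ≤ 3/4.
343*exp(7/4)/384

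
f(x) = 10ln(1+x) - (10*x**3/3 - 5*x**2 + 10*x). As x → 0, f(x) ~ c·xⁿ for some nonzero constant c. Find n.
4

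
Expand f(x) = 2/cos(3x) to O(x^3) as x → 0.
2 + 9*x**2 + O(x**3)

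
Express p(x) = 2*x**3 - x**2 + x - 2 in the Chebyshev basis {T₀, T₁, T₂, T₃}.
(-5/2)T₀ + (5/2)T₁ + (-1/2)T₂ + (1/2)T₃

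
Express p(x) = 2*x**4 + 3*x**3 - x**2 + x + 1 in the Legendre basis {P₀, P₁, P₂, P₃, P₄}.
(16/15)P₀ + (14/5)P₁ + (10/21)P₂ + (6/5)P₃ + (16/35)P₄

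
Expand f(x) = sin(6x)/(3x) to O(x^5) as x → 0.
2 - 12*x**2 + 108*x**4/5 + O(x**5)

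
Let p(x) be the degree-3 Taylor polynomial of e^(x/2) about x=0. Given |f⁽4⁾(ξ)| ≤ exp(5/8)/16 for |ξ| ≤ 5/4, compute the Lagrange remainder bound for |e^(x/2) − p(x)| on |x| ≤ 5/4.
625*exp(5/8)/98304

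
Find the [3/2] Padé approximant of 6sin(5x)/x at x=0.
(30 - 175*x**2/2)/(5*x**2/4 + 1)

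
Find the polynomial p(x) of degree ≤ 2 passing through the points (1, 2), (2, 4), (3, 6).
2*x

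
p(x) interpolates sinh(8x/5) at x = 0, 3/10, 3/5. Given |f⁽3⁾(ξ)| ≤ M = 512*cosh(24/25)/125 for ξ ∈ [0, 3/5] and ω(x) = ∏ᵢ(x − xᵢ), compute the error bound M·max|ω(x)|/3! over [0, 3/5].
64*sqrt(3)*cosh(24/25)/15625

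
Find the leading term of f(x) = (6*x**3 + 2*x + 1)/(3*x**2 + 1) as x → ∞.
2*x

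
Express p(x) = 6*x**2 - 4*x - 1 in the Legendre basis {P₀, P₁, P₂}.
P₀ + (-4)P₁ + (4)P₂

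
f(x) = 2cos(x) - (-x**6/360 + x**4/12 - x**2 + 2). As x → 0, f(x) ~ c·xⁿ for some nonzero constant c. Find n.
8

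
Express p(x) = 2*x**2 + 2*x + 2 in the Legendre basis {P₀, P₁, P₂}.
(8/3)P₀ + (2)P₁ + (4/3)P₂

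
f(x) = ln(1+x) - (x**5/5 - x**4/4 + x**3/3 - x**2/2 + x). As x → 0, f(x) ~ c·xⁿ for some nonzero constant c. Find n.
6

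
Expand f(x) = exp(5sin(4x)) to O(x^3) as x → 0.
1 + 20*x + 200*x**2 + O(x**3)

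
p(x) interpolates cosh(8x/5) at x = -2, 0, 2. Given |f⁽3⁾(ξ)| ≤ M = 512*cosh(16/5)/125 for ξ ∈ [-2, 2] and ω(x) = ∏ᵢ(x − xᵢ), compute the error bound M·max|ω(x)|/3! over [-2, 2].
4096*sqrt(3)*cosh(16/5)/3375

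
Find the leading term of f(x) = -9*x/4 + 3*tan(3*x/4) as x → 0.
27*x**3/64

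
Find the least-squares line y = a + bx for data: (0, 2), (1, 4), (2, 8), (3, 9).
a = 2, b = 5/2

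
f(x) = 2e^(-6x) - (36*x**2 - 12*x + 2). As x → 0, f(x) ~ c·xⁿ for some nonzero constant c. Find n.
3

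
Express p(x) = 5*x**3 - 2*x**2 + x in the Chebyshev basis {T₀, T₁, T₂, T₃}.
-T₀ + (19/4)T₁ - T₂ + (5/4)T₃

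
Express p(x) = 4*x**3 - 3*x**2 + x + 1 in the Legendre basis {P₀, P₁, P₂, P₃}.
(17/5)P₁ + (-2)P₂ + (8/5)P₃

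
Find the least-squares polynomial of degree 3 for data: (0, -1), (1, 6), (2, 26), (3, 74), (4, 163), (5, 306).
-58/63 + (809/189)x + (8/63)x² + (61/27)x³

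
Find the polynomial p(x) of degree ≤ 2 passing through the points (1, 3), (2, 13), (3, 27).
2*x**2 + 4*x - 3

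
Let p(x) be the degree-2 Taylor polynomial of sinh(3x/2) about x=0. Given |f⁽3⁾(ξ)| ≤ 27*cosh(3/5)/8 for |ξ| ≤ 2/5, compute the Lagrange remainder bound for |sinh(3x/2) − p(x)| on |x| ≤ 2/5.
9*cosh(3/5)/250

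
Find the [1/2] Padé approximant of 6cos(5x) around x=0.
6/(25*x**2/2 + 1)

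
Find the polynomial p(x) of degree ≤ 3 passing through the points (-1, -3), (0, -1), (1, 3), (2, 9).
x**2 + 3*x - 1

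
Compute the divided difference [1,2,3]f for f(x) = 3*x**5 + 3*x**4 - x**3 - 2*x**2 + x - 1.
337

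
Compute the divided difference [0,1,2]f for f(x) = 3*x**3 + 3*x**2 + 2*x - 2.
12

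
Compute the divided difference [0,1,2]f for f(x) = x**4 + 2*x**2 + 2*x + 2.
9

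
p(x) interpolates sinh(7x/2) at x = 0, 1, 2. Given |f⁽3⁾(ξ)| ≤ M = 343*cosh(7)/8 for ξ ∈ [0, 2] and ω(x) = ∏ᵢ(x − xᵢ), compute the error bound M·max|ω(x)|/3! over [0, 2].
343*sqrt(3)*cosh(7)/216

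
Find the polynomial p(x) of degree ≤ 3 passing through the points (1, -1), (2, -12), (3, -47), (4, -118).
-2*x**3 + 3*x - 2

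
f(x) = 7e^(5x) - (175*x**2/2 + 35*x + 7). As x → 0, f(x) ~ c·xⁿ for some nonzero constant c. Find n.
3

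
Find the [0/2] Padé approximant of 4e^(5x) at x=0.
4/(25*x**2/2 - 5*x + 1)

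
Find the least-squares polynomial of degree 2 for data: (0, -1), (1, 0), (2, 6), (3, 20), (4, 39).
-32/35 + (-18/7)x + (22/7)x²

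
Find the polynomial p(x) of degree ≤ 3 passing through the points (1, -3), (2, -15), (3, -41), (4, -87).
-x**3 - x**2 - 2*x + 1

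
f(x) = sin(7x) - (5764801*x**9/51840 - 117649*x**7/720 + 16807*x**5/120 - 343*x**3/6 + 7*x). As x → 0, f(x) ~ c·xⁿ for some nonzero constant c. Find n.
11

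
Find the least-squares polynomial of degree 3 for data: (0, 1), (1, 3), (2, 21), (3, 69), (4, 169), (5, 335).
59/63 + (170/189)x + (-13/9)x² + (79/27)x³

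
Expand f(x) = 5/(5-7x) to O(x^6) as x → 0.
1 + 7*x/5 + 49*x**2/25 + 343*x**3/125 + 2401*x**4/625 + 16807*x**5/3125 + O(x**6)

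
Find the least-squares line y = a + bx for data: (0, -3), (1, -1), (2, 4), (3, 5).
a = -31/10, b = 29/10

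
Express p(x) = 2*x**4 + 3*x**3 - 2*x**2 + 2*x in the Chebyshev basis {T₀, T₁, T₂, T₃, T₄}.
(-1/4)T₀ + (17/4)T₁ + (3/4)T₃ + (1/4)T₄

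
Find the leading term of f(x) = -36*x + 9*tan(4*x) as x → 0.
192*x**3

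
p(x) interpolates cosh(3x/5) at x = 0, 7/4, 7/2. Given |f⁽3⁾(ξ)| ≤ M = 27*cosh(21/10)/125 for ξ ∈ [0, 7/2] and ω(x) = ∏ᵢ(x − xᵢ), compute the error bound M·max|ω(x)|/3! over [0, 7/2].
343*sqrt(3)*cosh(21/10)/8000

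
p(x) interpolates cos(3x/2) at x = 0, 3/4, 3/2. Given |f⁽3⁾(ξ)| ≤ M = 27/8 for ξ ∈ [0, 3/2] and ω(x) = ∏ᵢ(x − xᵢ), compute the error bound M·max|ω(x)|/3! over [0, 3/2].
27*sqrt(3)/512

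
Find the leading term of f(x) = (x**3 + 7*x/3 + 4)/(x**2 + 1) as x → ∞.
x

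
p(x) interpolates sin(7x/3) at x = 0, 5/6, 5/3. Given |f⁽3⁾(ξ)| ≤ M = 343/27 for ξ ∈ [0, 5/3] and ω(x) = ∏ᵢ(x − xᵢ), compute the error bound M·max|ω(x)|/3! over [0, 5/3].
42875*sqrt(3)/157464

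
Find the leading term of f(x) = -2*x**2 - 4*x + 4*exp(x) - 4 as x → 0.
2*x**3/3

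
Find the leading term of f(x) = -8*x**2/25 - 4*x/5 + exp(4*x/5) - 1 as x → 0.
32*x**3/375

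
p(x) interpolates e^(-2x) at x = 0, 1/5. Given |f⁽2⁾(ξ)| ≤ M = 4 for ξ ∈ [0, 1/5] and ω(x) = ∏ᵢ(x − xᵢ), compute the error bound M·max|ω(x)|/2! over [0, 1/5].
1/50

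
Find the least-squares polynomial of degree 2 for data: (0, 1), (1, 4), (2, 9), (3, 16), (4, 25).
1 + (2)x + x²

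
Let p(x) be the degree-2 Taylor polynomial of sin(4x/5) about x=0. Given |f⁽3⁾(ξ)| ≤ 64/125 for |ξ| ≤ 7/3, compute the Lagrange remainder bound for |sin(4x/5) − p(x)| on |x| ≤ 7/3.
10976/10125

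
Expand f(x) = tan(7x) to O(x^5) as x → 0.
7*x + 343*x**3/3 + O(x**5)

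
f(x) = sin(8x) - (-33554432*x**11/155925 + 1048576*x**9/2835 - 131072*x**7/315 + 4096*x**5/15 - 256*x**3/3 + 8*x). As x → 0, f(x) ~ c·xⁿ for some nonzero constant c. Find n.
13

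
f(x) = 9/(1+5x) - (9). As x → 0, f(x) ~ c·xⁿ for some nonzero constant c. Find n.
1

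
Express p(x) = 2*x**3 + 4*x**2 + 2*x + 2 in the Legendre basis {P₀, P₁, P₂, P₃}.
(10/3)P₀ + (16/5)P₁ + (8/3)P₂ + (4/5)P₃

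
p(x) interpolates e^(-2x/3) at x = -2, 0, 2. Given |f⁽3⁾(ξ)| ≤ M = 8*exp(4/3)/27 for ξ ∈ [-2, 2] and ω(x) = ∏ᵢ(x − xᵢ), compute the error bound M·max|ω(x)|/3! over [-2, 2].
64*sqrt(3)*exp(4/3)/729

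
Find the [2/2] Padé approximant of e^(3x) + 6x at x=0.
(-x**2/4 + 17*x/2 + 1)/(-x**2/4 - x/2 + 1)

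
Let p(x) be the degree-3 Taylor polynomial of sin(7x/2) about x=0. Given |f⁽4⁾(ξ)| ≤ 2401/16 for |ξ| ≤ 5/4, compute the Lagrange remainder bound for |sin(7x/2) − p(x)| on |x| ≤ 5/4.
1500625/98304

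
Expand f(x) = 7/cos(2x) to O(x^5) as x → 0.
7 + 14*x**2 + 70*x**4/3 + O(x**5)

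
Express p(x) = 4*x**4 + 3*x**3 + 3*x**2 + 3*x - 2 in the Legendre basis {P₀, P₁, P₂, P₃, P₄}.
(-1/5)P₀ + (24/5)P₁ + (30/7)P₂ + (6/5)P₃ + (32/35)P₄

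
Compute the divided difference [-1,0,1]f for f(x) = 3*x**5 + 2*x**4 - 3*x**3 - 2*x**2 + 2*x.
0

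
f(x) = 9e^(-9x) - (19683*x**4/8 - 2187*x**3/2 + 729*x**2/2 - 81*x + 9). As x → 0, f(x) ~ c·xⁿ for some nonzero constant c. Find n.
5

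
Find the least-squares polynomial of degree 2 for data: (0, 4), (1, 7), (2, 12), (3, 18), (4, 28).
29/7 + (113/70)x + (15/14)x²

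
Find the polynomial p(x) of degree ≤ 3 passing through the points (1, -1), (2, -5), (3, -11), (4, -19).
-x**2 - x + 1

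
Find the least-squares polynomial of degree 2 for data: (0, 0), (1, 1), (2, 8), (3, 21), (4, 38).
-6/35 + (-44/35)x + (19/7)x²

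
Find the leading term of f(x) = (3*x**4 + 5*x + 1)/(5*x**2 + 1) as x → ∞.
3*x**2/5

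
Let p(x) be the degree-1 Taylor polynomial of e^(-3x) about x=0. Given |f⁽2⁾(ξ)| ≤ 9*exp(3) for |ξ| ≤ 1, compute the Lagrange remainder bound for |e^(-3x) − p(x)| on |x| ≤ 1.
9*exp(3)/2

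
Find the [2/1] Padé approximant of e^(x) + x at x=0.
(-x**2/6 + 5*x/3 + 1)/(1 - x/3)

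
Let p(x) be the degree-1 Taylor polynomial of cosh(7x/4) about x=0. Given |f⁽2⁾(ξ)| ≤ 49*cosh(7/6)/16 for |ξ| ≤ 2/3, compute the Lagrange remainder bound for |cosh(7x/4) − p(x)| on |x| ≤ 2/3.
49*cosh(7/6)/72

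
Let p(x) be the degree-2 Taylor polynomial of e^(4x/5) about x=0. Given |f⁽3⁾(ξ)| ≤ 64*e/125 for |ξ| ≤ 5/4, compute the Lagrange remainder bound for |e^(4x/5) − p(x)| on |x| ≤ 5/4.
e/6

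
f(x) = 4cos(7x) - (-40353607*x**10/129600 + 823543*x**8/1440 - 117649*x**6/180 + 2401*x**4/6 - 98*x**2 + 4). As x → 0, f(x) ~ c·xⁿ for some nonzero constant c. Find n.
12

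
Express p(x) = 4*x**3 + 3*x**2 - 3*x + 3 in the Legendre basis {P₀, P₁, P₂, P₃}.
(4)P₀ + (-3/5)P₁ + (2)P₂ + (8/5)P₃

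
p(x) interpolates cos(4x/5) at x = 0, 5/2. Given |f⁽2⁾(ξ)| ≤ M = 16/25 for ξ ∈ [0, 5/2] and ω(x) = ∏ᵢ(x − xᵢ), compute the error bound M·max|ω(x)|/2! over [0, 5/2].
1/2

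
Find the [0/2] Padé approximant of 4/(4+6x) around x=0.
1/(3*x/2 + 1)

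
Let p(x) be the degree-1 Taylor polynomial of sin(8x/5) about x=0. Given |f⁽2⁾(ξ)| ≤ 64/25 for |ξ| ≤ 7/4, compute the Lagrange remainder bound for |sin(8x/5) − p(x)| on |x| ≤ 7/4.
98/25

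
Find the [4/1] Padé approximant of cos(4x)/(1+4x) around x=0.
(32*x**4/3 - 8*x**2 + 1)/(4*x + 1)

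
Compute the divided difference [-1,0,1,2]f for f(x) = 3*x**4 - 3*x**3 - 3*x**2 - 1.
3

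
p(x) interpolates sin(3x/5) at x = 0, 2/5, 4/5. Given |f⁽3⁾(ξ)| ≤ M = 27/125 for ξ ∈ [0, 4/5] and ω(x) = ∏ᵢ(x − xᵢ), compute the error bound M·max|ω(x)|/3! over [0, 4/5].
8*sqrt(3)/15625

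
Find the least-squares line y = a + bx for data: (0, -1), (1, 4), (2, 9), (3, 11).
a = -2/5, b = 41/10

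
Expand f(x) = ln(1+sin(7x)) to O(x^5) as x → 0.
7*x - 49*x**2/2 + 343*x**3/6 - 2401*x**4/12 + O(x**5)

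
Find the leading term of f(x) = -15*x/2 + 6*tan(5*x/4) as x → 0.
125*x**3/32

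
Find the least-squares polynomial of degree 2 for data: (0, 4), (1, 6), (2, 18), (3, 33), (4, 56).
127/35 + (17/70)x + (45/14)x²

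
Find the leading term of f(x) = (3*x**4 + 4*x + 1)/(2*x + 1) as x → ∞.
3*x**3/2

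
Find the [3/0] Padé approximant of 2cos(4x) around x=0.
2 - 16*x**2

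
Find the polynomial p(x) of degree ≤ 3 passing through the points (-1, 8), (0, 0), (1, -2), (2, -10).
-2*x**3 + 3*x**2 - 3*x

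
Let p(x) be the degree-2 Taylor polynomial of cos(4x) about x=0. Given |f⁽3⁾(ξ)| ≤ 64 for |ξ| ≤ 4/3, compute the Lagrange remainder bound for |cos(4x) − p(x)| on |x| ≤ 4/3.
2048/81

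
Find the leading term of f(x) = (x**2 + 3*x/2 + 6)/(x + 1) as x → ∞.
x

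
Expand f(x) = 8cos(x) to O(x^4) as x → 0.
8 - 4*x**2 + O(x**4)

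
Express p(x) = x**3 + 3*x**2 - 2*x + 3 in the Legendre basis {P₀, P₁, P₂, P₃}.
(4)P₀ + (-7/5)P₁ + (2)P₂ + (2/5)P₃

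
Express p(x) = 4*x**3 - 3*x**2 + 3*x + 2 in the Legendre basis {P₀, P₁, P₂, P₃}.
P₀ + (27/5)P₁ + (-2)P₂ + (8/5)P₃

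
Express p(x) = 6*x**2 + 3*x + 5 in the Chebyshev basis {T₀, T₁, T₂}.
(8)T₀ + (3)T₁ + (3)T₂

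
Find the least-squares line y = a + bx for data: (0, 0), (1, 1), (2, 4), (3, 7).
a = -3/5, b = 12/5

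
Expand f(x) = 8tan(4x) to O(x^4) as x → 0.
32*x + 512*x**3/3 + O(x**4)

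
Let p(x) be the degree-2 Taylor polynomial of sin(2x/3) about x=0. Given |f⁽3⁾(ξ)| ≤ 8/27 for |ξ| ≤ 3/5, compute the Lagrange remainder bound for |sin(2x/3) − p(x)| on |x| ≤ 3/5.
4/375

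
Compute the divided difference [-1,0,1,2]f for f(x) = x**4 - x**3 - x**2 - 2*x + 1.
1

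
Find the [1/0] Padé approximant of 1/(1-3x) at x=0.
3*x + 1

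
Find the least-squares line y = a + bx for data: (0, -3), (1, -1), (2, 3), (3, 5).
a = -16/5, b = 14/5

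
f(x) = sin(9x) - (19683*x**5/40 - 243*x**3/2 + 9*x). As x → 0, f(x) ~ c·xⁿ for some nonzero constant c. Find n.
7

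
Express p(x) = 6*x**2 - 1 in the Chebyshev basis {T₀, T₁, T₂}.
(2)T₀ + (3)T₂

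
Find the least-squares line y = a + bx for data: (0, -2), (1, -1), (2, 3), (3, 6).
a = -27/10, b = 14/5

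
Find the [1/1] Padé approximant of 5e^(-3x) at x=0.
(5 - 15*x/2)/(3*x/2 + 1)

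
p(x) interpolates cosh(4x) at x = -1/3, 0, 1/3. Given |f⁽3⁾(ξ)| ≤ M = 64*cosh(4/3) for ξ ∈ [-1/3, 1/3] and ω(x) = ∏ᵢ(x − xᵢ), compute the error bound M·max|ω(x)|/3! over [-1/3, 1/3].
64*sqrt(3)*cosh(4/3)/729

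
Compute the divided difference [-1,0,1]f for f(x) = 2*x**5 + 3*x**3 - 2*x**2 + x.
-2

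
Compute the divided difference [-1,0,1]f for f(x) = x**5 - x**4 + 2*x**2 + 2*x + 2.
1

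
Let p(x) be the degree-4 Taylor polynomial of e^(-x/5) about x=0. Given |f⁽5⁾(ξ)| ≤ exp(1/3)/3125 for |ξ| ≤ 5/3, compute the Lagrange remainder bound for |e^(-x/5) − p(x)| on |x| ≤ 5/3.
exp(1/3)/29160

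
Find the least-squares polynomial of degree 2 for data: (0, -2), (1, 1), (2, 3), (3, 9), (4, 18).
-53/35 + (8/35)x + (8/7)x²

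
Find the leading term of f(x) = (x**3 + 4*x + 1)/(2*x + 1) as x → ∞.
x**2/2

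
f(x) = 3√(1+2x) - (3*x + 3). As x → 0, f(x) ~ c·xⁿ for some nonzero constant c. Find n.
2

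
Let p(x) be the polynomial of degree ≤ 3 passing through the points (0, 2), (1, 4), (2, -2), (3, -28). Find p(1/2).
13/4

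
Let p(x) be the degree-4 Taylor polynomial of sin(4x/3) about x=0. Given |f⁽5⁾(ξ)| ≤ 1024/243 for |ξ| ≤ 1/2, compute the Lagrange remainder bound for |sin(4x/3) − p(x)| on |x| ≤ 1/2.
4/3645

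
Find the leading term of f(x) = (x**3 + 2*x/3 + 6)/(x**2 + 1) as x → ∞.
x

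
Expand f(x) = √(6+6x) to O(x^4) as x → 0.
sqrt(6) + sqrt(6)*x/2 - sqrt(6)*x**2/8 + sqrt(6)*x**3/16 + O(x**4)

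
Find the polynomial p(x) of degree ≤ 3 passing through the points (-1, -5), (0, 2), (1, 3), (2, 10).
2*x**3 - 3*x**2 + 2*x + 2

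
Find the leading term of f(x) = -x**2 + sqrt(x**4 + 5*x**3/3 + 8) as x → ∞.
5*x/6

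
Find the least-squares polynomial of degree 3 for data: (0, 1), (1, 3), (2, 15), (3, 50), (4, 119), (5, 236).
62/63 + (209/189)x + (-289/252)x² + (223/108)x³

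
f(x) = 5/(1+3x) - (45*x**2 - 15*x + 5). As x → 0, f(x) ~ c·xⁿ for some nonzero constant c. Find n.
3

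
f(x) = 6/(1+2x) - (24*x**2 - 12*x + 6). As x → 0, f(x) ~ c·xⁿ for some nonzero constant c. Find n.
3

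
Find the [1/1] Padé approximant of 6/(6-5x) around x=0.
1/(1 - 5*x/6)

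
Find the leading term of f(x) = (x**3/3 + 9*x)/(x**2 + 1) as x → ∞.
x/3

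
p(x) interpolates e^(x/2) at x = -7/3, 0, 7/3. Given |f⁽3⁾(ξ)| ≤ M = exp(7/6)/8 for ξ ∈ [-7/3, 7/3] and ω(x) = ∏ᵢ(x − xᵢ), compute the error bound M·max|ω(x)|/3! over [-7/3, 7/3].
343*sqrt(3)*exp(7/6)/5832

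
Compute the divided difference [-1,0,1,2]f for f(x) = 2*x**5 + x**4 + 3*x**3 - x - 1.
15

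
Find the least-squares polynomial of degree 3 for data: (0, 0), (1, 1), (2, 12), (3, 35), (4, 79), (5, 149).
-19/126 + (-293/756)x + (137/126)x² + (107/108)x³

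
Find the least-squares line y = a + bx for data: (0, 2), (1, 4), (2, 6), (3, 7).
a = 11/5, b = 17/10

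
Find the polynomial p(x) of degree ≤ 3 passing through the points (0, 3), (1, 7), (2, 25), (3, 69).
2*x**3 + x**2 + x + 3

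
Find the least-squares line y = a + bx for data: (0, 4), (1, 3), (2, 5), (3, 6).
a = 33/10, b = 4/5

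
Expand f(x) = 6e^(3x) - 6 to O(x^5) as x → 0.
18*x + 27*x**2 + 27*x**3 + 81*x**4/4 + O(x**5)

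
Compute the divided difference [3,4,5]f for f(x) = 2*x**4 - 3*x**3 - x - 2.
158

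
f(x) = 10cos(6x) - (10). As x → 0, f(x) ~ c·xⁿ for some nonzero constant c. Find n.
2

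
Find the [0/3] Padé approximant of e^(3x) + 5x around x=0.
1/(-889*x**3/2 + 119*x**2/2 - 8*x + 1)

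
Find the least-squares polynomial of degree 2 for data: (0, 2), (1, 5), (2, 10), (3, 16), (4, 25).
72/35 + (139/70)x + (13/14)x²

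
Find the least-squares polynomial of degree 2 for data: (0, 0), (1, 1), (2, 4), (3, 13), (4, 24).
4/35 + (-10/7)x + (13/7)x²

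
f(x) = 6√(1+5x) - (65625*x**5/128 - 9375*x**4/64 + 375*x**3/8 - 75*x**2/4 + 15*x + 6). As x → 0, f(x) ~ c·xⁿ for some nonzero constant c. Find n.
6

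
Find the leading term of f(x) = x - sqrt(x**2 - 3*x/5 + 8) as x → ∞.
3/10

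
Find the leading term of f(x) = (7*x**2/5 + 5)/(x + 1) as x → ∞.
7*x/5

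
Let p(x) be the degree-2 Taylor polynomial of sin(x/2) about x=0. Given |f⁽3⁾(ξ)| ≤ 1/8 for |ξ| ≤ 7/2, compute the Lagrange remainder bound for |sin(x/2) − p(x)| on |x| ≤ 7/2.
343/384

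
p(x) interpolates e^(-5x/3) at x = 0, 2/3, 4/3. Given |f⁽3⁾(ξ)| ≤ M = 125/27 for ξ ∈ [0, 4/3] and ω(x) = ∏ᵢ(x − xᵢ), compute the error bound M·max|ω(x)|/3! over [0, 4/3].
1000*sqrt(3)/19683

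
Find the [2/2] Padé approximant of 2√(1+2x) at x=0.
(5*x**2/2 + 5*x + 2)/(x**2/4 + 3*x/2 + 1)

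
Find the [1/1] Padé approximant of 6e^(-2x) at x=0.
(6 - 6*x)/(x + 1)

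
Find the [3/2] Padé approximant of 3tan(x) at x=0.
x*(15 - x**2)/(5*(1 - 2*x**2/5))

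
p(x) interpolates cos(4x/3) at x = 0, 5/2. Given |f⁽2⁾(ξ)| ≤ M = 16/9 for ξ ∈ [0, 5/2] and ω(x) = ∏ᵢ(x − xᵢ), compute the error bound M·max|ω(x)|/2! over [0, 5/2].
25/18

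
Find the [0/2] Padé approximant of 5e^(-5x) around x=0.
5/(25*x**2/2 + 5*x + 1)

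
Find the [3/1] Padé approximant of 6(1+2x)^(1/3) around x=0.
(-16*x**3/27 + 8*x**2/3 + 12*x + 6)/(4*x/3 + 1)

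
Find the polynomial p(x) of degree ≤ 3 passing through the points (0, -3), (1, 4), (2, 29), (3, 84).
2*x**3 + 3*x**2 + 2*x - 3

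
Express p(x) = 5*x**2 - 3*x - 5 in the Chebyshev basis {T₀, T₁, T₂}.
(-5/2)T₀ + (-3)T₁ + (5/2)T₂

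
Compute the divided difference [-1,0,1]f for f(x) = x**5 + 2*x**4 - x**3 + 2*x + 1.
2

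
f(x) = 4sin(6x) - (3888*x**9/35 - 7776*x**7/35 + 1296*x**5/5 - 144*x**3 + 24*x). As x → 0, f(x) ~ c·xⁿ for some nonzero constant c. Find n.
11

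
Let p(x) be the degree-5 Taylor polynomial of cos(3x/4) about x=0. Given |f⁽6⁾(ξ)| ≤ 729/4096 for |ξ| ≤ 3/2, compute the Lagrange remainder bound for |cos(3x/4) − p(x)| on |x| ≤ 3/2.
59049/20971520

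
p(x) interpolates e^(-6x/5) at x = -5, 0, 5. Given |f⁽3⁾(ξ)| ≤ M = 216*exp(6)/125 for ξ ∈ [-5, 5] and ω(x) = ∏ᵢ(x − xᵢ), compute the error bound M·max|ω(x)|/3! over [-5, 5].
8*sqrt(3)*exp(6)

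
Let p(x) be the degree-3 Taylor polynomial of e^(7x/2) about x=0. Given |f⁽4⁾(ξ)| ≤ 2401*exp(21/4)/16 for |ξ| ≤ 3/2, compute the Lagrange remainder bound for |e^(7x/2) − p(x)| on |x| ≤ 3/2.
64827*exp(21/4)/2048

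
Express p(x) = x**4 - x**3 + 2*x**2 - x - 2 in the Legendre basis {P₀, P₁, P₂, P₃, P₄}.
(-17/15)P₀ + (-8/5)P₁ + (40/21)P₂ + (-2/5)P₃ + (8/35)P₄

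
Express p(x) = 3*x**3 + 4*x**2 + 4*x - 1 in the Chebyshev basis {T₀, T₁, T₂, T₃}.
T₀ + (25/4)T₁ + (2)T₂ + (3/4)T₃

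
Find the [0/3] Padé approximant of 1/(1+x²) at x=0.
1/(x**2 + 1)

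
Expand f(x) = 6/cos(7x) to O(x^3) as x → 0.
6 + 147*x**2 + O(x**3)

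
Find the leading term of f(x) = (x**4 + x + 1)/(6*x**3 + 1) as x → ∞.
x/6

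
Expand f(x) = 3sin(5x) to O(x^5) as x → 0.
15*x - 125*x**3/2 + O(x**5)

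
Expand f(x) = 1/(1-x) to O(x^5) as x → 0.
1 + x + x**2 + x**3 + x**4 + O(x**5)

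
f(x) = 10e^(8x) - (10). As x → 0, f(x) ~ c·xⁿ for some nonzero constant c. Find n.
1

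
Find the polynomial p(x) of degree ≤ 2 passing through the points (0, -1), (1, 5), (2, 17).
3*x**2 + 3*x - 1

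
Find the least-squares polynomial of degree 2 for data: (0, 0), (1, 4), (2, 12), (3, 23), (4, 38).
-1/35 + (33/14)x + (25/14)x²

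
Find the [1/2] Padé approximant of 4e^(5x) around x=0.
(20*x/3 + 4)/(25*x**2/6 - 10*x/3 + 1)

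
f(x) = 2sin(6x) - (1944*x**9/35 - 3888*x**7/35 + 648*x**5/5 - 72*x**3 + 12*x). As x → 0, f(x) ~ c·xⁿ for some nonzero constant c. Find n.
11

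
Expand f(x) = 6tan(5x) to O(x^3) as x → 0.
30*x + O(x**3)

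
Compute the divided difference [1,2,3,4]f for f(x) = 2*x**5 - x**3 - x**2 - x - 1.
129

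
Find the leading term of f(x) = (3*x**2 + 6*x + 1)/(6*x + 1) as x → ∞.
x/2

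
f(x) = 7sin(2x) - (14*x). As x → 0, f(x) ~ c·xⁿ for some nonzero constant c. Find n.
3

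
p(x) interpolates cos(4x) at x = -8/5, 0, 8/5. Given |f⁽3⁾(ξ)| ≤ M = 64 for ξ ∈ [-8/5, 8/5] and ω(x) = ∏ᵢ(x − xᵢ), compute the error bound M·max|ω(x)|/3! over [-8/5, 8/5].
32768*sqrt(3)/3375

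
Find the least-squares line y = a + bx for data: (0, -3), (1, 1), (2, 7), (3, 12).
a = -17/5, b = 51/10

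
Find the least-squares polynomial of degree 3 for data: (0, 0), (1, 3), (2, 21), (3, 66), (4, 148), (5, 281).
-1/21 + (-25/63)x + (67/42)x² + (35/18)x³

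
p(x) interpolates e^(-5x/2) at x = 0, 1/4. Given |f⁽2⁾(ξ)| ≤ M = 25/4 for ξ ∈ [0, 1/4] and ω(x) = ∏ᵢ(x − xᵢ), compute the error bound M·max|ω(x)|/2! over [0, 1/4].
25/512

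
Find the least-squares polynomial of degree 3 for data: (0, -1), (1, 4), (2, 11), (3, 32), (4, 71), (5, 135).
-7/9 + (1555/378)x + (-319/252)x² + (127/108)x³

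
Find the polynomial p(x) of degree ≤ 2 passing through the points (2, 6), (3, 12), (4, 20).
x**2 + x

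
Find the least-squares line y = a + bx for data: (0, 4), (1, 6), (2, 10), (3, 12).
a = 19/5, b = 14/5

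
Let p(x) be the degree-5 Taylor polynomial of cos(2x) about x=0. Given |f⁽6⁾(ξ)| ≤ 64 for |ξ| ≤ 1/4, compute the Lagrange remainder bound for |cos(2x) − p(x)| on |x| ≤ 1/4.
1/46080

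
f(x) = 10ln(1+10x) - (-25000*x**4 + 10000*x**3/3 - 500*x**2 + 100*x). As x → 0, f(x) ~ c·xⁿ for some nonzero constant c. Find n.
5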